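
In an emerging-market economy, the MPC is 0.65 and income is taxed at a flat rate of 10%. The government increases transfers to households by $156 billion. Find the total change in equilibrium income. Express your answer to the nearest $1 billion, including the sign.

The transfer change shifts disposable income by +$156 billion, so first-round consumption changes by c·ΔTR = 0.65 × (+$156 billion) = +$101.4 billion.
Expenditure multiplier = 1/(1 − c(1−t)) = 1/(1 − 0.65×0.9) = 1/0.415 ≈ 2.41.
The transfer multiplier is c × k ≈ 1.566, so ΔY = k × (c·ΔTR) = (+$101.4 billion) / 0.415 ≈ +$244 billion.

+$244 billion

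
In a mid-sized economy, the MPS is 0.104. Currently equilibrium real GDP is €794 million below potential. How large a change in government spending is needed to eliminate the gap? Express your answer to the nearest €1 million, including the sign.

+€83 million

MPC = 1 − MPS = 1 − 0.104 = 0.896.
Spending multiplier = 1/(1 − MPC) = 1/(1 − 0.896) = 1/0.104 ≈ 9.615.
Need ΔY = +€794 million, so ΔG = ΔY/k = (+€794 million) × 0.104 ≈ +€83 million.
The government should increase government spending by €83 million.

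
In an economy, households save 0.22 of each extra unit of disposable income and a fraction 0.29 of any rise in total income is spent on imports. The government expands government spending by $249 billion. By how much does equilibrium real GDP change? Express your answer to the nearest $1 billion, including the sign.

MPC = 1 − MPS = 1 − 0.22 = 0.78.
Government-spending multiplier = 1/(1 − c + m) = 1/(1 − 0.78 + 0.29) = 1/0.51 ≈ 1.961.
ΔY = k × ΔG = (+$249 billion) / 0.51 ≈ +$488 billion.

+$488 billion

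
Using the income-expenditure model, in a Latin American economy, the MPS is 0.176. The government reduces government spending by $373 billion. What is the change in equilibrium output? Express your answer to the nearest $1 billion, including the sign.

−$2,119 billion

MPC = 1 − MPS = 1 − 0.176 = 0.824.
Expenditure multiplier = 1/(1 − MPC) = 1/(1 − 0.824) = 1/0.176 ≈ 5.682.
ΔY = k × ΔG = (−$373 billion) / 0.176 ≈ −$2,119 billion.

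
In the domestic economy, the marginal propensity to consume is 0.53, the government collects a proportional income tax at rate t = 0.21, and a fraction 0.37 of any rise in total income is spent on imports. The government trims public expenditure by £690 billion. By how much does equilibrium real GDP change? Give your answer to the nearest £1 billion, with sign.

Expenditure multiplier = 1/(1 − c(1−t) + m) = 1/(1 − 0.53×0.79 + 0.37) = 1/0.9513 ≈ 1.051.
ΔY = k × ΔG = (−£690 billion) / 0.9513 ≈ −£725 billion.

−£725 billion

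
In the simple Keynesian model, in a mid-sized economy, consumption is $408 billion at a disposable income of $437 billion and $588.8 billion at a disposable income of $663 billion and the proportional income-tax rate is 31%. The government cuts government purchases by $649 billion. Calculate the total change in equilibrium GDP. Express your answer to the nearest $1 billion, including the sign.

MPC = ΔC/ΔYd = (588.8 − 408)/(663 − 437) = 180.8/226 = 0.8.
Spending multiplier = 1/(1 − c(1−t)) = 1/(1 − 0.8×0.69) = 1/0.448 ≈ 2.232.
ΔY = k × ΔG = (−$649 billion) / 0.448 ≈ −$1,449 billion.

−$1,449 billion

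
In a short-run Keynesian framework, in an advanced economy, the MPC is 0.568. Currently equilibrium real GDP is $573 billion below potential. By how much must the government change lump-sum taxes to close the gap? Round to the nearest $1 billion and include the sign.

−$436 billion

Spending multiplier = 1/(1 − MPC) = 1/(1 − 0.568) = 1/0.432 ≈ 2.315.
Tax multiplier = −c·k = −0.568/0.432 ≈ −1.315. Need ΔY = +$573 billion, so ΔT = ΔY/(−c·k) = −(+$573 billion) × 0.432 / 0.568 ≈ −$436 billion.
The government should cut lump-sum taxes by $436 billion.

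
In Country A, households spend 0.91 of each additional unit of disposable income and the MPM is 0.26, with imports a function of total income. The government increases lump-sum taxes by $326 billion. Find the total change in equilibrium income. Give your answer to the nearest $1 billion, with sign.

−$848 billion

A lump-sum tax change of +$326 billion shifts disposable income by −$326 billion; first-round consumption changes by −c × ΔT = −0.91 × (+$326 billion) = −$296.66 billion.
Expenditure multiplier = 1/(1 − c + m) = 1/(1 − 0.91 + 0.26) = 1/0.35 ≈ 2.857.
The tax multiplier is −c × k = −2.6, so ΔY = k × (−c·ΔT) = (−$296.66 billion) / 0.35 ≈ −$848 billion.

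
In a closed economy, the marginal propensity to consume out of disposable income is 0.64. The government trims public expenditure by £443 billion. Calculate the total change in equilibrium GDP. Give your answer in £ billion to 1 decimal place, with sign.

Expenditure multiplier = 1/(1 − MPC) = 1/(1 − 0.64) = 1/0.36 ≈ 2.778.
ΔY = k × ΔG = (−£443 billion) / 0.36 ≈ −£1,230.6 billion.

−£1,230.6 billion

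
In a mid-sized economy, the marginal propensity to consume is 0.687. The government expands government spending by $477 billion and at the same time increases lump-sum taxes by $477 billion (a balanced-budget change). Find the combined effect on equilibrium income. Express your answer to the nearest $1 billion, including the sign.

Expenditure multiplier = 1/(1 − MPC) = 1/(1 − 0.687) = 1/0.313 ≈ 3.195.
ΔG contributes k·ΔG = (+$477 billion) / 0.313 ≈ +$1,524 billion.
ΔT of +$477 billion changes first-round spending by −c·ΔT = −$327.699 billion, contributing k·(−c·ΔT) = (−$327.699 billion) / 0.313 ≈ −$1,047 billion.
With ΔG = ΔT and no other leakages, the balanced-budget multiplier is 1, so ΔY = ΔG = +$477 billion.

+$477 billion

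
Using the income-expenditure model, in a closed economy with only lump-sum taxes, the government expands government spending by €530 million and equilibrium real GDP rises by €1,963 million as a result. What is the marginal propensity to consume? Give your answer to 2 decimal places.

0.73

Implied spending multiplier k = ΔY/ΔG = 1,963/530 ≈ 3.7038.
Since k = 1/(1 − MPC), MPC = 1 − 1/k = 1 − ΔG/ΔY = 1 − 530/1,963 ≈ 0.73.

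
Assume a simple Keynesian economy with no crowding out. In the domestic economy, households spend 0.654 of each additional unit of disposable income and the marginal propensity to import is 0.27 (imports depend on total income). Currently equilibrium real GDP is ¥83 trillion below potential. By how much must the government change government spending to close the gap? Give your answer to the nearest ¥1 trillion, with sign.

Spending multiplier = 1/(1 − c + m) = 1/(1 − 0.654 + 0.27) = 1/0.616 ≈ 1.623.
Need ΔY = +¥83 trillion, so ΔG = ΔY/k = (+¥83 trillion) × 0.616 ≈ +¥51 trillion.
The government should increase government spending by ¥51 trillion.

+¥51 trillion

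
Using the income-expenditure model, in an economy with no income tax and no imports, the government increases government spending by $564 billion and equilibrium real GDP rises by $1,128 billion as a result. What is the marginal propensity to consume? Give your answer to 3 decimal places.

Implied spending multiplier k = ΔY/ΔG = 1,128/564 = 2.
Since k = 1/(1 − MPC), MPC = 1 − 1/k = 1 − ΔG/ΔY = 1 − 564/1,128 = 0.500.

0.500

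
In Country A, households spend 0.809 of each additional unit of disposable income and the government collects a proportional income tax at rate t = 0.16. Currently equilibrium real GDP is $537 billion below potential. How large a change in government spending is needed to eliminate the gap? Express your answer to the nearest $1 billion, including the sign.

+$172 billion

Spending multiplier = 1/(1 − c(1−t)) = 1/(1 − 0.809×0.84) = 1/0.32044 ≈ 3.121.
Need ΔY = +$537 billion, so ΔG = ΔY/k = (+$537 billion) × 0.32044 ≈ +$172 billion.
The government should increase government spending by $172 billion.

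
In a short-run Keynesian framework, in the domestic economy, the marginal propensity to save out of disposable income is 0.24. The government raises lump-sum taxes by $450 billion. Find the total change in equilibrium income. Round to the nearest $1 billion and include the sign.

−$1,425 billion

MPC = 1 − MPS = 1 − 0.24 = 0.76.
A lump-sum tax change of +$450 billion shifts disposable income by −$450 billion; first-round consumption changes by −c × ΔT = −0.76 × (+$450 billion) = −$342 billion.
Expenditure multiplier = 1/(1 − MPC) = 1/(1 − 0.76) = 1/0.24 ≈ 4.167.
The tax multiplier is −c × k ≈ −3.167, so ΔY = k × (−c·ΔT) = (−$342 billion) / 0.24 = −$1,425 billion.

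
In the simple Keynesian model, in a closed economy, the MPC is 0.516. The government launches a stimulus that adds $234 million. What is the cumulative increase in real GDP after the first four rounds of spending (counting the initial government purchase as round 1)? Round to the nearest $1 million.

$449 million

Round 1 adds ΔG = $234 million; each later round is MPC = 0.516 times the previous.
After 4 rounds: 234 + 120.744 + 62.303904 + 32.148814464 = ΔG·(1 − c^4)/(1 − c) = 234 × (1 − 0.070892257536)/0.484 ≈ $449 million.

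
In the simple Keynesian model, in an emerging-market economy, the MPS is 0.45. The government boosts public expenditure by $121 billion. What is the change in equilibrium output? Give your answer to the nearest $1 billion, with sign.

MPC = 1 − MPS = 1 − 0.45 = 0.55.
Spending multiplier = 1/(1 − MPC) = 1/(1 − 0.55) = 1/0.45 ≈ 2.222.
ΔY = k × ΔG = (+$121 billion) / 0.45 ≈ +$269 billion.

+$269 billion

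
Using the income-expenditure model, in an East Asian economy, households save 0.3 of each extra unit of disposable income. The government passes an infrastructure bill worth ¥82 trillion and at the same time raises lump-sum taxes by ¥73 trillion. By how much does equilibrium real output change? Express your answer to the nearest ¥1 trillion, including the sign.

MPC = 1 − MPS = 1 − 0.3 = 0.7.
Expenditure multiplier = 1/(1 − MPC) = 1/(1 − 0.7) = 1/0.3 ≈ 3.333.
ΔG contributes k·ΔG = (+¥82 trillion) / 0.3 ≈ +¥273.3 trillion.
ΔT of +¥73 trillion changes first-round spending by −c·ΔT = −¥51.1 trillion, contributing k·(−c·ΔT) = (−¥51.1 trillion) / 0.3 ≈ −¥170.3 trillion.
Net ΔY = k(ΔG − c·ΔT) = (+¥30.9 trillion) / 0.3 = +¥103 trillion.

+¥103 trillion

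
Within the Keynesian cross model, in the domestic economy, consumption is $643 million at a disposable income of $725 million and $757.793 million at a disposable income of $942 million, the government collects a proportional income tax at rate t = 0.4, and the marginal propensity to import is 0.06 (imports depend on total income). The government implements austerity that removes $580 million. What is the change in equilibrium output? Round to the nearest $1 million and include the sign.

−$781 million

MPC = ΔC/ΔYd = (757.793 − 643)/(942 − 725) = 114.793/217 = 0.529.
Government-spending multiplier = 1/(1 − c(1−t) + m) = 1/(1 − 0.529×0.6 + 0.06) = 1/0.7426 ≈ 1.347.
ΔY = k × ΔG = (−$580 million) / 0.7426 ≈ −$781 million.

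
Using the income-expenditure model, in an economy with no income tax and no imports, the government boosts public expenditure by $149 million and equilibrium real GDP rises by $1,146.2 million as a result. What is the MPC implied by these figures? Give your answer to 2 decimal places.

Implied spending multiplier k = ΔY/ΔG = 1,146.2/149 ≈ 7.6926.
Since k = 1/(1 − MPC), MPC = 1 − 1/k = 1 − ΔG/ΔY = 1 − 149/1,146.2 ≈ 0.87.

0.87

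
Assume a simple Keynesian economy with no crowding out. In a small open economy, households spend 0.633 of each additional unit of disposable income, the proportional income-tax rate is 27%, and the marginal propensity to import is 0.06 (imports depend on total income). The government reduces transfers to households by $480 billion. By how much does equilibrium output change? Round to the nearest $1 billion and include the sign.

−$508 billion

The transfer change shifts disposable income by −$480 billion, so first-round consumption changes by c·ΔTR = 0.633 × (−$480 billion) = −$303.84 billion.
Expenditure multiplier = 1/(1 − c(1−t) + m) = 1/(1 − 0.633×0.73 + 0.06) = 1/0.59791 ≈ 1.672.
The transfer multiplier is c × k ≈ 1.059, so ΔY = k × (c·ΔTR) = (−$303.84 billion) / 0.59791 ≈ −$508 billion.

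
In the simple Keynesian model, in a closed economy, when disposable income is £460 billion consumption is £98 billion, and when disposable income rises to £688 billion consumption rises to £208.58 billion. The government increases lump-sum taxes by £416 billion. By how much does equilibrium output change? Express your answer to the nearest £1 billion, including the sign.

MPC = ΔC/ΔYd = (208.58 − 98)/(688 − 460) = 110.58/228 = 0.485.
A lump-sum tax change of +£416 billion shifts disposable income by −£416 billion; first-round consumption changes by −c × ΔT = −0.485 × (+£416 billion) = −£201.76 billion.
Expenditure multiplier = 1/(1 − MPC) = 1/(1 − 0.485) = 1/0.515 ≈ 1.942.
The tax multiplier is −c × k ≈ −0.942, so ΔY = k × (−c·ΔT) = (−£201.76 billion) / 0.515 ≈ −£392 billion.

−£392 billion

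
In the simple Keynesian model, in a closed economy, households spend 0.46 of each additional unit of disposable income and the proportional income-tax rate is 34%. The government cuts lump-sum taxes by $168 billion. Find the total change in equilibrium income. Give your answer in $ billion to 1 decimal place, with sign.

A lump-sum tax change of −$168 billion shifts disposable income by +$168 billion; first-round consumption changes by −c × ΔT = −0.46 × (−$168 billion) = +$77.28 billion.
Expenditure multiplier = 1/(1 − c(1−t)) = 1/(1 − 0.46×0.66) = 1/0.6964 ≈ 1.436.
The tax multiplier is −c × k ≈ −0.661, so ΔY = k × (−c·ΔT) = (+$77.28 billion) / 0.6964 ≈ +$111 billion.

+$111.0 billion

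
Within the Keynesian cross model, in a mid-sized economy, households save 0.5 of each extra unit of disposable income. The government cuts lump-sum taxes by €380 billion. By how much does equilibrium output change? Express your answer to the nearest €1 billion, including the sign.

+€380 billion

MPC = 1 − MPS = 1 − 0.5 = 0.5.
A lump-sum tax change of −€380 billion shifts disposable income by +€380 billion; first-round consumption changes by −c × ΔT = −0.5 × (−€380 billion) = +€190 billion.
Expenditure multiplier = 1/(1 − MPC) = 1/(1 − 0.5) = 1/0.5 = 2.
The tax multiplier is −c × k = −1, so ΔY = k × (−c·ΔT) = (+€190 billion) / 0.5 = +€380 billion.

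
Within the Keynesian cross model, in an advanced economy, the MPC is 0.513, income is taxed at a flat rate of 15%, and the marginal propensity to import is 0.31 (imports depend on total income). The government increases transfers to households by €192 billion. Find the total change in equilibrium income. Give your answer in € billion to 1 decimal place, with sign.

The transfer change shifts disposable income by +€192 billion, so first-round consumption changes by c·ΔTR = 0.513 × (+€192 billion) = +€98.496 billion.
Expenditure multiplier = 1/(1 − c(1−t) + m) = 1/(1 − 0.513×0.85 + 0.31) = 1/0.87395 ≈ 1.144.
The transfer multiplier is c × k ≈ 0.587, so ΔY = k × (c·ΔTR) = (+€98.496 billion) / 0.87395 ≈ +€112.7 billion.

+€112.7 billion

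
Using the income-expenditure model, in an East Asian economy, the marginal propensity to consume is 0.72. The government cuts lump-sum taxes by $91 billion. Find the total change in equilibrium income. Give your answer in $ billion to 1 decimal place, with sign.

A lump-sum tax change of −$91 billion shifts disposable income by +$91 billion; first-round consumption changes by −c × ΔT = −0.72 × (−$91 billion) = +$65.52 billion.
Expenditure multiplier = 1/(1 − MPC) = 1/(1 − 0.72) = 1/0.28 ≈ 3.571.
The tax multiplier is −c × k ≈ −2.571, so ΔY = k × (−c·ΔT) = (+$65.52 billion) / 0.28 = +$234 billion.

+$234.0 billion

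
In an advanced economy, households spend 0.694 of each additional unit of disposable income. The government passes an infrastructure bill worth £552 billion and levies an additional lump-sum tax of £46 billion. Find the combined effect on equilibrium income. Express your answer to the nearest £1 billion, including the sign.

Expenditure multiplier = 1/(1 − MPC) = 1/(1 − 0.694) = 1/0.306 ≈ 3.268.
ΔG contributes k·ΔG = (+£552 billion) / 0.306 ≈ +£1,803.9 billion.
ΔT of +£46 billion changes first-round spending by −c·ΔT = −£31.924 billion, contributing k·(−c·ΔT) = (−£31.924 billion) / 0.306 ≈ −£104.3 billion.
Net ΔY = k(ΔG − c·ΔT) = (+£520.076 billion) / 0.306 ≈ +£1,700 billion.

+£1,700 billion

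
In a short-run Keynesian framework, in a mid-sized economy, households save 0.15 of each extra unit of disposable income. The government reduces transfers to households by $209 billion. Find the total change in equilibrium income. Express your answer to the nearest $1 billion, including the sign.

MPC = 1 − MPS = 1 − 0.15 = 0.85.
The transfer change shifts disposable income by −$209 billion, so first-round consumption changes by c·ΔTR = 0.85 × (−$209 billion) = −$177.65 billion.
Expenditure multiplier = 1/(1 − MPC) = 1/(1 − 0.85) = 1/0.15 ≈ 6.667.
The transfer multiplier is c × k ≈ 5.667, so ΔY = k × (c·ΔTR) = (−$177.65 billion) / 0.15 ≈ −$1,184 billion.

−$1,184 billion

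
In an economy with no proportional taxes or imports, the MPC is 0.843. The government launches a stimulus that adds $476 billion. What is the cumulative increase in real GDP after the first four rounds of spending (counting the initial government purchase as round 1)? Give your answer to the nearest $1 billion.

$1,501 billion

Round 1 adds ΔG = $476 billion; each later round is MPC = 0.843 times the previous.
After 4 rounds: 476 + 401.268 + 338.268924 + 285.160702932 = ΔG·(1 − c^4)/(1 − c) = 476 × (1 − 0.505022001201)/0.157 ≈ $1,501 billion.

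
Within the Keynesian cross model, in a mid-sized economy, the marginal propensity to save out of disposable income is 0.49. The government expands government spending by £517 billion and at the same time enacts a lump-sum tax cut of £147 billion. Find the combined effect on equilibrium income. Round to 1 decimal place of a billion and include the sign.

MPC = 1 − MPS = 1 − 0.49 = 0.51.
Expenditure multiplier = 1/(1 − MPC) = 1/(1 − 0.51) = 1/0.49 ≈ 2.041.
ΔG contributes k·ΔG = (+£517 billion) / 0.49 ≈ +£1,055.1 billion.
ΔT of −£147 billion changes first-round spending by −c·ΔT = +£74.97 billion, contributing k·(−c·ΔT) = (+£74.97 billion) / 0.49 = +£153 billion.
Net ΔY = k(ΔG − c·ΔT) = (+£591.97 billion) / 0.49 ≈ +£1,208.1 billion.

+£1,208.1 billion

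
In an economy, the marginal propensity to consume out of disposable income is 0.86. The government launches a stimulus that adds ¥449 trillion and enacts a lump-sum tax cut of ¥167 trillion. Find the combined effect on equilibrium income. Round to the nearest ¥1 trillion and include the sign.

+¥4,233 trillion

Expenditure multiplier = 1/(1 − MPC) = 1/(1 − 0.86) = 1/0.14 ≈ 7.143.
ΔG contributes k·ΔG = (+¥449 trillion) / 0.14 ≈ +¥3,207.1 trillion.
ΔT of −¥167 trillion changes first-round spending by −c·ΔT = +¥143.62 trillion, contributing k·(−c·ΔT) = (+¥143.62 trillion) / 0.14 ≈ +¥1,025.9 trillion.
Net ΔY = k(ΔG − c·ΔT) = (+¥592.62 trillion) / 0.14 = +¥4,233 trillion.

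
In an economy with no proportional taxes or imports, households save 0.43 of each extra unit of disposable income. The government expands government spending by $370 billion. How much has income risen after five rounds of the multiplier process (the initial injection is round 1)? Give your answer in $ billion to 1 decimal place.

$808.7 billion

MPC = 1 − MPS = 1 − 0.43 = 0.57.
Round 1 adds ΔG = $370 billion; each later round is MPC = 0.57 times the previous.
After 5 rounds: 370 + 210.9 + 120.213 + 68.52141 + 39.0572037 = ΔG·(1 − c^5)/(1 − c) = 370 × (1 − 0.0601692057)/0.43 ≈ $808.7 billion.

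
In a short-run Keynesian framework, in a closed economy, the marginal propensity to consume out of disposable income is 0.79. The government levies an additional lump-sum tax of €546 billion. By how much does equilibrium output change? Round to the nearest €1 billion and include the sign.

−€2,054 billion

A lump-sum tax change of +€546 billion shifts disposable income by −€546 billion; first-round consumption changes by −c × ΔT = −0.79 × (+€546 billion) = −€431.34 billion.
Expenditure multiplier = 1/(1 − MPC) = 1/(1 − 0.79) = 1/0.21 ≈ 4.762.
The tax multiplier is −c × k ≈ −3.762, so ΔY = k × (−c·ΔT) = (−€431.34 billion) / 0.21 = −€2,054 billion.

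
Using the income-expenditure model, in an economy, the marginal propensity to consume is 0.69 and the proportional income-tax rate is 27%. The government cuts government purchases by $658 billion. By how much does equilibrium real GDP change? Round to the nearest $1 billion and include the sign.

Expenditure multiplier = 1/(1 − c(1−t)) = 1/(1 − 0.69×0.73) = 1/0.4963 ≈ 2.015.
ΔY = k × ΔG = (−$658 billion) / 0.4963 ≈ −$1,326 billion.

−$1,326 billion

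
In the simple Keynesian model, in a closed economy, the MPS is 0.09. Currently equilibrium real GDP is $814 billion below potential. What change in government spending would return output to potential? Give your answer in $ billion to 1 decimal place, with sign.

+$73.3 billion

MPC = 1 − MPS = 1 − 0.09 = 0.91.
Spending multiplier = 1/(1 − MPC) = 1/(1 − 0.91) = 1/0.09 ≈ 11.111.
Need ΔY = +$814 billion, so ΔG = ΔY/k = (+$814 billion) × 0.09 ≈ +$73.3 billion.
The government should increase government spending by $73.3 billion.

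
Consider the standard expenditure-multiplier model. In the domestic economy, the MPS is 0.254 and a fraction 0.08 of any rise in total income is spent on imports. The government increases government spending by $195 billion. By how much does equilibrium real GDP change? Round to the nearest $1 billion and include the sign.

MPC = 1 − MPS = 1 − 0.254 = 0.746.
Government-spending multiplier = 1/(1 − c + m) = 1/(1 − 0.746 + 0.08) = 1/0.334 ≈ 2.994.
ΔY = k × ΔG = (+$195 billion) / 0.334 ≈ +$584 billion.

+$584 billion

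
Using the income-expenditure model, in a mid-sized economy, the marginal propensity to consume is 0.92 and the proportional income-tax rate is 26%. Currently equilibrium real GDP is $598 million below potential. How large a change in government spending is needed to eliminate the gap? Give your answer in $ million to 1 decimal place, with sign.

Spending multiplier = 1/(1 − c(1−t)) = 1/(1 − 0.92×0.74) = 1/0.3192 ≈ 3.133.
Need ΔY = +$598 million, so ΔG = ΔY/k = (+$598 million) × 0.3192 ≈ +$190.9 million.
The government should increase government spending by $190.9 million.

+$190.9 million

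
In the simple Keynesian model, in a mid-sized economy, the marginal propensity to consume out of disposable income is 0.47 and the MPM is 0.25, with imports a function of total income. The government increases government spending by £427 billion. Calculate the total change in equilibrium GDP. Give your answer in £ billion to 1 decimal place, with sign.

Expenditure multiplier = 1/(1 − c + m) = 1/(1 − 0.47 + 0.25) = 1/0.78 ≈ 1.282.
ΔY = k × ΔG = (+£427 billion) / 0.78 ≈ +£547.4 billion.

+£547.4 billion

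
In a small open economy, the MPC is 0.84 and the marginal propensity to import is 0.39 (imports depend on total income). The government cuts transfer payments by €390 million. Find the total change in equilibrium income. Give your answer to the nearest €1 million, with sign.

−€596 million

The transfer change shifts disposable income by −€390 million, so first-round consumption changes by c·ΔTR = 0.84 × (−€390 million) = −€327.6 million.
Expenditure multiplier = 1/(1 − c + m) = 1/(1 − 0.84 + 0.39) = 1/0.55 ≈ 1.818.
The transfer multiplier is c × k ≈ 1.527, so ΔY = k × (c·ΔTR) = (−€327.6 million) / 0.55 ≈ −€596 million.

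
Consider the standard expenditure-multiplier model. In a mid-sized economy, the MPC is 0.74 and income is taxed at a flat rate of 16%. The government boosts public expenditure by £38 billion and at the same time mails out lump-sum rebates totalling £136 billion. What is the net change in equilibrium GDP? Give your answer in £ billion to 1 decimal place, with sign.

+£366.4 billion

Expenditure multiplier = 1/(1 − c(1−t)) = 1/(1 − 0.74×0.84) = 1/0.3784 ≈ 2.643.
ΔG contributes k·ΔG = (+£38 billion) / 0.3784 ≈ +£100.4 billion.
ΔT of −£136 billion changes first-round spending by −c·ΔT = +£100.64 billion, contributing k·(−c·ΔT) = (+£100.64 billion) / 0.3784 ≈ +£266 billion.
Net ΔY = k(ΔG − c·ΔT) = (+£138.64 billion) / 0.3784 ≈ +£366.4 billion.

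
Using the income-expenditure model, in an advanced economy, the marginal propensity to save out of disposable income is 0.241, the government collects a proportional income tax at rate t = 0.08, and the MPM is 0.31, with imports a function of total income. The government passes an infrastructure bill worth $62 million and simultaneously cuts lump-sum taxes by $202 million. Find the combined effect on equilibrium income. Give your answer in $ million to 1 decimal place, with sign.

+$352.0 million

MPC = 1 − MPS = 1 − 0.241 = 0.759.
Expenditure multiplier = 1/(1 − c(1−t) + m) = 1/(1 − 0.759×0.92 + 0.31) = 1/0.61172 ≈ 1.635.
ΔG contributes k·ΔG = (+$62 million) / 0.61172 ≈ +$101.4 million.
ΔT of −$202 million changes first-round spending by −c·ΔT = +$153.318 million, contributing k·(−c·ΔT) = (+$153.318 million) / 0.61172 ≈ +$250.6 million.
Net ΔY = k(ΔG − c·ΔT) = (+$215.318 million) / 0.61172 ≈ +$352 million.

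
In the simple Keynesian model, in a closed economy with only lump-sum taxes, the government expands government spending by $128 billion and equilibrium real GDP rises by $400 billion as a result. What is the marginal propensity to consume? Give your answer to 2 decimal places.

Implied spending multiplier k = ΔY/ΔG = 400/128 = 3.125.
Since k = 1/(1 − MPC), MPC = 1 − 1/k = 1 − ΔG/ΔY = 1 − 128/400 = 0.68.

0.68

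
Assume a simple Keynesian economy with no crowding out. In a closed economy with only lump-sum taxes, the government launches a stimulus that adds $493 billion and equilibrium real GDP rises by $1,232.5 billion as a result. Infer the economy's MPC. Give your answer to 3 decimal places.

Implied spending multiplier k = ΔY/ΔG = 1,232.5/493 = 2.5.
Since k = 1/(1 − MPC), MPC = 1 − 1/k = 1 − ΔG/ΔY = 1 − 493/1,232.5 = 0.600.

0.600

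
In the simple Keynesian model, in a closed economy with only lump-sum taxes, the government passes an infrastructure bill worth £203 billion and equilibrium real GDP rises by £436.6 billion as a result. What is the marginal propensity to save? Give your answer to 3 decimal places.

0.465

Implied spending multiplier k = ΔY/ΔG = 436.6/203 ≈ 2.1507.
Since k = 1/(1 − MPC), MPC = 1 − 1/k = 1 − ΔG/ΔY = 1 − 203/436.6 ≈ 0.535.
MPS = 1 − MPC = 0.465.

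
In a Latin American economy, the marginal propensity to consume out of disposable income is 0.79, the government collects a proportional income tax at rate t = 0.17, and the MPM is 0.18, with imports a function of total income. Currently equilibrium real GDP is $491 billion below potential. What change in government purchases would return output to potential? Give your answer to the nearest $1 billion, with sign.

+$257 billion

Spending multiplier = 1/(1 − c(1−t) + m) = 1/(1 − 0.79×0.83 + 0.18) = 1/0.5243 ≈ 1.907.
Need ΔY = +$491 billion, so ΔG = ΔY/k = (+$491 billion) × 0.5243 ≈ +$257 billion.
The government should increase government purchases by $257 billion.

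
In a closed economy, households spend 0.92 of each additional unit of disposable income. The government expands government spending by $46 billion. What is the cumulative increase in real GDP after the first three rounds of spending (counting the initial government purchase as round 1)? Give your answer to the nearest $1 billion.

Round 1 adds ΔG = $46 billion; each later round is MPC = 0.92 times the previous.
After 3 rounds: 46 + 42.32 + 38.9344 = ΔG·(1 − c^3)/(1 − c) = 46 × (1 − 0.778688)/0.08 ≈ $127 billion.

$127 billion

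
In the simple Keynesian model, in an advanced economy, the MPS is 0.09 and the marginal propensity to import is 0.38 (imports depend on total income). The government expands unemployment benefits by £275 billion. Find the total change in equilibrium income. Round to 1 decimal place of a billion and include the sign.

+£532.4 billion

MPC = 1 − MPS = 1 − 0.09 = 0.91.
The transfer change shifts disposable income by +£275 billion, so first-round consumption changes by c·ΔTR = 0.91 × (+£275 billion) = +£250.25 billion.
Expenditure multiplier = 1/(1 − c + m) = 1/(1 − 0.91 + 0.38) = 1/0.47 ≈ 2.128.
The transfer multiplier is c × k ≈ 1.936, so ΔY = k × (c·ΔTR) = (+£250.25 billion) / 0.47 ≈ +£532.4 billion.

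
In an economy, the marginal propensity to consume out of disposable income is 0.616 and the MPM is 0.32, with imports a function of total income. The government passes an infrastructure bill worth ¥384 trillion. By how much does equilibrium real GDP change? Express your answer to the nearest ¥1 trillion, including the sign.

+¥545 trillion

Spending multiplier = 1/(1 − c + m) = 1/(1 − 0.616 + 0.32) = 1/0.704 ≈ 1.42.
ΔY = k × ΔG = (+¥384 trillion) / 0.704 ≈ +¥545 trillion.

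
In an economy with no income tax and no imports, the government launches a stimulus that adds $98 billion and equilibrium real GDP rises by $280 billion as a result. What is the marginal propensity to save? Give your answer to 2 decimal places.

Implied spending multiplier k = ΔY/ΔG = 280/98 ≈ 2.8571.
Since k = 1/(1 − MPC), MPC = 1 − 1/k = 1 − ΔG/ΔY = 1 − 98/280 = 0.65.
MPS = 1 − MPC = 0.35.

0.35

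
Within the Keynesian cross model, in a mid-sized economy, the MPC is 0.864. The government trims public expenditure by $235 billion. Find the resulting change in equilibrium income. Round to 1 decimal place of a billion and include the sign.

Government-spending multiplier = 1/(1 − MPC) = 1/(1 − 0.864) = 1/0.136 ≈ 7.353.
ΔY = k × ΔG = (−$235 billion) / 0.136 ≈ −$1,727.9 billion.

−$1,727.9 billion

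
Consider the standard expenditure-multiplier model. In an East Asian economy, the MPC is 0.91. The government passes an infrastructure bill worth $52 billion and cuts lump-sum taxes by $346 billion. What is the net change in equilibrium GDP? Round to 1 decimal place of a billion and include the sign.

+$4,076.2 billion

Expenditure multiplier = 1/(1 − MPC) = 1/(1 − 0.91) = 1/0.09 ≈ 11.111.
ΔG contributes k·ΔG = (+$52 billion) / 0.09 ≈ +$577.8 billion.
ΔT of −$346 billion changes first-round spending by −c·ΔT = +$314.86 billion, contributing k·(−c·ΔT) = (+$314.86 billion) / 0.09 ≈ +$3,498.4 billion.
Net ΔY = k(ΔG − c·ΔT) = (+$366.86 billion) / 0.09 ≈ +$4,076.2 billion.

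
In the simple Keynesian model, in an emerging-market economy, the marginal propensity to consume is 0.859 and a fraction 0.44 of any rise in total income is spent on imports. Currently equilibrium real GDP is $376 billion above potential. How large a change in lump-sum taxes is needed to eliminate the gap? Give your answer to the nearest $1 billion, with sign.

Spending multiplier = 1/(1 − c + m) = 1/(1 − 0.859 + 0.44) = 1/0.581 ≈ 1.721.
Tax multiplier = −c·k = −0.859/0.581 ≈ −1.478. Need ΔY = −$376 billion, so ΔT = ΔY/(−c·k) = −(−$376 billion) × 0.581 / 0.859 ≈ +$254 billion.
The government should raise lump-sum taxes by $254 billion.

+$254 billion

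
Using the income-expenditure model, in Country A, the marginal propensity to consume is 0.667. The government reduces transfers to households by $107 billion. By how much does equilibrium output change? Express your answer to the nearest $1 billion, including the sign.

−$214 billion

The transfer change shifts disposable income by −$107 billion, so first-round consumption changes by c·ΔTR = 0.667 × (−$107 billion) = −$71.369 billion.
Expenditure multiplier = 1/(1 − MPC) = 1/(1 − 0.667) = 1/0.333 ≈ 3.003.
The transfer multiplier is c × k ≈ 2.003, so ΔY = k × (c·ΔTR) = (−$71.369 billion) / 0.333 ≈ −$214 billion.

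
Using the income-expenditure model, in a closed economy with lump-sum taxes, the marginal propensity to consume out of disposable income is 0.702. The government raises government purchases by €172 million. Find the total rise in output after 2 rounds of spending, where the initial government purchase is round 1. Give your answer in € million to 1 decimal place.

€292.7 million

Round 1 adds ΔG = €172 million; each later round is MPC = 0.702 times the previous.
After 2 rounds: 172 + 120.744 = ΔG·(1 − c^2)/(1 − c) = 172 × (1 − 0.492804)/0.298 ≈ €292.7 million.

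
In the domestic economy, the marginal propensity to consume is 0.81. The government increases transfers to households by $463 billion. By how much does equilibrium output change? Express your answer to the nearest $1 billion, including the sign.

+$1,974 billion

The transfer change shifts disposable income by +$463 billion, so first-round consumption changes by c·ΔTR = 0.81 × (+$463 billion) = +$375.03 billion.
Expenditure multiplier = 1/(1 − MPC) = 1/(1 − 0.81) = 1/0.19 ≈ 5.263.
The transfer multiplier is c × k ≈ 4.263, so ΔY = k × (c·ΔTR) = (+$375.03 billion) / 0.19 ≈ +$1,974 billion.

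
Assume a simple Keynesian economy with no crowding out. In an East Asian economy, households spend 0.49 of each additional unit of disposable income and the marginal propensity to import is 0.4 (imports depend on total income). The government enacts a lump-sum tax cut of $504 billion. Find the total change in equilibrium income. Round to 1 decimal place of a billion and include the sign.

A lump-sum tax change of −$504 billion shifts disposable income by +$504 billion; first-round consumption changes by −c × ΔT = −0.49 × (−$504 billion) = +$246.96 billion.
Expenditure multiplier = 1/(1 − c + m) = 1/(1 − 0.49 + 0.4) = 1/0.91 ≈ 1.099.
The tax multiplier is −c × k ≈ −0.538, so ΔY = k × (−c·ΔT) = (+$246.96 billion) / 0.91 ≈ +$271.4 billion.

+$271.4 billion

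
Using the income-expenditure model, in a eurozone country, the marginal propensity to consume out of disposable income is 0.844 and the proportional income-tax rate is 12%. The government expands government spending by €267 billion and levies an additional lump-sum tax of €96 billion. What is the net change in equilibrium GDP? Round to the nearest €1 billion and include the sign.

+€723 billion

Expenditure multiplier = 1/(1 − c(1−t)) = 1/(1 − 0.844×0.88) = 1/0.25728 ≈ 3.887.
ΔG contributes k·ΔG = (+€267 billion) / 0.25728 ≈ +€1,037.8 billion.
ΔT of +€96 billion changes first-round spending by −c·ΔT = −€81.024 billion, contributing k·(−c·ΔT) = (−€81.024 billion) / 0.25728 ≈ −€314.9 billion.
Net ΔY = k(ΔG − c·ΔT) = (+€185.976 billion) / 0.25728 ≈ +€723 billion.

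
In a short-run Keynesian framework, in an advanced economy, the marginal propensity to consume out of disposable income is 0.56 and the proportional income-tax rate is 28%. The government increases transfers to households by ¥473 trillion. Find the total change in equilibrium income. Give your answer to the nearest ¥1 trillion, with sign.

+¥444 trillion

The transfer change shifts disposable income by +¥473 trillion, so first-round consumption changes by c·ΔTR = 0.56 × (+¥473 trillion) = +¥264.88 trillion.
Expenditure multiplier = 1/(1 − c(1−t)) = 1/(1 − 0.56×0.72) = 1/0.5968 ≈ 1.676.
The transfer multiplier is c × k ≈ 0.938, so ΔY = k × (c·ΔTR) = (+¥264.88 trillion) / 0.5968 ≈ +¥444 trillion.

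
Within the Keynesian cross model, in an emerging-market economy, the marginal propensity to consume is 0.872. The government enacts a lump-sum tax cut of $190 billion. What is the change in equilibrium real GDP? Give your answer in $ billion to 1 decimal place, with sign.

A lump-sum tax change of −$190 billion shifts disposable income by +$190 billion; first-round consumption changes by −c × ΔT = −0.872 × (−$190 billion) = +$165.68 billion.
Expenditure multiplier = 1/(1 − MPC) = 1/(1 − 0.872) = 1/0.128 ≈ 7.813.
The tax multiplier is −c × k ≈ −6.813, so ΔY = k × (−c·ΔT) = (+$165.68 billion) / 0.128 ≈ +$1,294.4 billion.

+$1,294.4 billion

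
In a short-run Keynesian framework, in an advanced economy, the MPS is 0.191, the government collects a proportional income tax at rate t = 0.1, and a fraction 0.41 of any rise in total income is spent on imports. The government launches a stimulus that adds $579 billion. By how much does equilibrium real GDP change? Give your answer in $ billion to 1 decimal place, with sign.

MPC = 1 − MPS = 1 − 0.191 = 0.809.
Spending multiplier = 1/(1 − c(1−t) + m) = 1/(1 − 0.809×0.9 + 0.41) = 1/0.6819 ≈ 1.466.
ΔY = k × ΔG = (+$579 billion) / 0.6819 ≈ +$849.1 billion.

+$849.1 billion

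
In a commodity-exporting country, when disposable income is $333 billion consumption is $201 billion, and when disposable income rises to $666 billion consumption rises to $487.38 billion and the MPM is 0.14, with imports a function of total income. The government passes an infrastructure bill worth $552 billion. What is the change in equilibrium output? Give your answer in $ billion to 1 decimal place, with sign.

+$1,971.4 billion

MPC = ΔC/ΔYd = (487.38 − 201)/(666 − 333) = 286.38/333 = 0.86.
Spending multiplier = 1/(1 − c + m) = 1/(1 − 0.86 + 0.14) = 1/0.28 ≈ 3.571.
ΔY = k × ΔG = (+$552 billion) / 0.28 ≈ +$1,971.4 billion.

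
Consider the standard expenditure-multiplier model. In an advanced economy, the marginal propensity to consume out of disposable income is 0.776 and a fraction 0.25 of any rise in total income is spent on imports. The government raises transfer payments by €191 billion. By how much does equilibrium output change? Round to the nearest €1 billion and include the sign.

+€313 billion

The transfer change shifts disposable income by +€191 billion, so first-round consumption changes by c·ΔTR = 0.776 × (+€191 billion) = +€148.216 billion.
Expenditure multiplier = 1/(1 − c + m) = 1/(1 − 0.776 + 0.25) = 1/0.474 ≈ 2.11.
The transfer multiplier is c × k ≈ 1.637, so ΔY = k × (c·ΔTR) = (+€148.216 billion) / 0.474 ≈ +€313 billion.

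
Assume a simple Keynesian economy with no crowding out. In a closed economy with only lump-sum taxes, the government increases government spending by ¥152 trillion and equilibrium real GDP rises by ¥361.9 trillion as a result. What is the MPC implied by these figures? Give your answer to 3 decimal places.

0.580

Implied spending multiplier k = ΔY/ΔG = 361.9/152 ≈ 2.3809.
Since k = 1/(1 − MPC), MPC = 1 − 1/k = 1 − ΔG/ΔY = 1 − 152/361.9 ≈ 0.580.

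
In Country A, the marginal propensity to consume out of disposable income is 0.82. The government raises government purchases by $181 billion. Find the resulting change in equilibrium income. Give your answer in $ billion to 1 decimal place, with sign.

+$1,005.6 billion

Government-spending multiplier = 1/(1 − MPC) = 1/(1 − 0.82) = 1/0.18 ≈ 5.556.
ΔY = k × ΔG = (+$181 billion) / 0.18 ≈ +$1,005.6 billion.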